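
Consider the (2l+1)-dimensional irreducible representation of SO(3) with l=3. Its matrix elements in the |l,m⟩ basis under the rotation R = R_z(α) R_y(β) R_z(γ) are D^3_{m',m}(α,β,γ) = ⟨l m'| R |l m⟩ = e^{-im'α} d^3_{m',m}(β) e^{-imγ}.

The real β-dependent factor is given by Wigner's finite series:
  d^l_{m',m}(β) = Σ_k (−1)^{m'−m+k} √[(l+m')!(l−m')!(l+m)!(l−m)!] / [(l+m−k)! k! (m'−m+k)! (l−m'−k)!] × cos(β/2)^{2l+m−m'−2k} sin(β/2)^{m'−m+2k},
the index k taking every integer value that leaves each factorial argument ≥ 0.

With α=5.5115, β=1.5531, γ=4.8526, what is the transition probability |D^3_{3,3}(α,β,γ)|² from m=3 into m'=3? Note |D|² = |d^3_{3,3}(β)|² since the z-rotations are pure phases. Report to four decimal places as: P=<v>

First d^3_{3,3}(β=1.5531), then the phase factors e^{-i(3)α} and e^{-i(3)γ}:
c=cos(1.5531/2)=0.713336, s=sin(1.5531/2)=0.700823; N=√[720·1·720·1]=720.000000
k∈{0} keeps every argument non-negative
  k=0: (−1)^0·720.0000/(720)·0.7133^6·0.7008^0 = +0.131754
d^3_{3,3}(1.5531) = +0.131754
|D^3_{3,3}|² = |d^3_{3,3}(β)|² = (+0.131754)² = 0.017359 (the z-rotation phases have unit modulus)

P=0.0174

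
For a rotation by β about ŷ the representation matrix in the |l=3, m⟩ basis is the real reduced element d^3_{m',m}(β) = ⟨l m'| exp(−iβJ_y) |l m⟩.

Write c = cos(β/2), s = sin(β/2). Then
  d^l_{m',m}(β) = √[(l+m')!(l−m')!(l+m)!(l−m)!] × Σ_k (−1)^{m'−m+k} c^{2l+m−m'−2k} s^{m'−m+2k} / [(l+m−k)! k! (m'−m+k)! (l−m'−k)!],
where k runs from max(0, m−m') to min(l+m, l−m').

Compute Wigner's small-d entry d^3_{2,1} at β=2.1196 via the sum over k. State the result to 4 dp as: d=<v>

d=0.4138

d^3_{2,1}(β=2.1196) via Wigner's sum:
c=cos(2.1196/2)=0.489047, s=sin(2.1196/2)=0.872258; N=√[120·1·24·2]=75.894664
The bounds max(0,m−m')=0 and min(l+m,l−m')=1 give 2 terms
  k=0: (−1)^1·75.8947/(24)·0.4890^5·0.8723^1 = -0.077161
  k=1: (−1)^2·75.8947/(12)·0.4890^3·0.8723^3 = +0.490925
d^3_{2,1}(2.1196) = -0.077161 +0.490925 = +0.413764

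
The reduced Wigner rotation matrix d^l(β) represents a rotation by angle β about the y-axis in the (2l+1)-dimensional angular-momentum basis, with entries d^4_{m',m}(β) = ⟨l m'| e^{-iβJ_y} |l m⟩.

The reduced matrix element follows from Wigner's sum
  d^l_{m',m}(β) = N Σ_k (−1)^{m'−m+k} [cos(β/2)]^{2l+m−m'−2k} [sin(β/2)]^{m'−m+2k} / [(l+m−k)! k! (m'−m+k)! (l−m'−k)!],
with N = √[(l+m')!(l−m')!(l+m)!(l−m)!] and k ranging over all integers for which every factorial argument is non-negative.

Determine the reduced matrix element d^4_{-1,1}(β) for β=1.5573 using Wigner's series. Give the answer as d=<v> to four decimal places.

d^4_{-1,1}(β=1.5573) via Wigner's sum:
With c≡cos(β/2)=0.711862 and s≡sin(β/2)=0.702319, N=[6·120·120·6]^{1/2}=720.000000
k∈{2,3,4,5} keeps every argument non-negative
  k=2: (−1)^0·720.0000/(72)·0.7119^6·0.7023^2 = +0.641867
  k=3: (−1)^1·720.0000/(24)·0.7119^4·0.7023^4 = -1.874317
  k=4: (−1)^2·720.0000/(48)·0.7119^2·0.7023^6 = +0.912200
  k=5: (−1)^3·720.0000/(720)·0.7119^0·0.7023^8 = -0.059194
d^4_{-1,1}(1.5573) = +0.641867 -1.874317 +0.912200 -0.059194 = -0.379444

d=-0.3794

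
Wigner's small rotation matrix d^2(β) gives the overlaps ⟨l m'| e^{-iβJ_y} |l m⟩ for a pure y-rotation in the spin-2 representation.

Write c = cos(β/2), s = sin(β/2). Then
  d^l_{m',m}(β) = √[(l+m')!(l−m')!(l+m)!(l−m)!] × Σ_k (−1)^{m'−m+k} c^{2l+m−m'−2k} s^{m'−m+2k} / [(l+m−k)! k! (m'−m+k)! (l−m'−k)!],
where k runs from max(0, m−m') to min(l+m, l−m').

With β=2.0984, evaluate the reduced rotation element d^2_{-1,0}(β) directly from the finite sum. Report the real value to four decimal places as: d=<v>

d=-0.5328

d^2_{-1,0}(β=2.0984) via Wigner's sum:
Half-angle: c=0.498265, s=0.867025. N=√(1·6·2·2)=4.898979
Admissible k: 1..2 (factorial args all ≥0)
  k=1: (−1)^0·4.8990/(2)·0.4983^3·0.8670^1 = +0.262717
  k=2: (−1)^1·4.8990/(2)·0.4983^1·0.8670^3 = -0.795482
d^2_{-1,0}(2.0984) = +0.262717 -0.795482 = -0.532766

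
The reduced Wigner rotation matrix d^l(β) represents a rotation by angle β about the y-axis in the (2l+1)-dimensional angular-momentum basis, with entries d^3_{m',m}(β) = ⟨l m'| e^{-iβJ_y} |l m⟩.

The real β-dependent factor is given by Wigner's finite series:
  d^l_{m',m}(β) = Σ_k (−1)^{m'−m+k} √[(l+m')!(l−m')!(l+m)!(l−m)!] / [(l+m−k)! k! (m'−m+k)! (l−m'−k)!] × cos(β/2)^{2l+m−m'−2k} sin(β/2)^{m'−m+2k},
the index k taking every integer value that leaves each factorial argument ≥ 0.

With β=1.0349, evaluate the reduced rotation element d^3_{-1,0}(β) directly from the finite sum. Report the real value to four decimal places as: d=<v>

d^3_{-1,0}(β=1.0349) via Wigner's sum:
With c≡cos(β/2)=0.869083 and s≡sin(β/2)=0.494666, N=[2·24·6·6]^{1/2}=41.569219
k∈{1,2,3} keeps every argument non-negative
  k=1: (−1)^0·41.5692/(12)·0.8691^5·0.4947^1 = +0.849590
  k=2: (−1)^1·41.5692/(4)·0.8691^3·0.4947^3 = -0.825717
  k=3: (−1)^2·41.5692/(12)·0.8691^1·0.4947^5 = +0.089168
d^3_{-1,0}(1.0349) = +0.849590 -0.825717 +0.089168 = +0.113042

d=0.1130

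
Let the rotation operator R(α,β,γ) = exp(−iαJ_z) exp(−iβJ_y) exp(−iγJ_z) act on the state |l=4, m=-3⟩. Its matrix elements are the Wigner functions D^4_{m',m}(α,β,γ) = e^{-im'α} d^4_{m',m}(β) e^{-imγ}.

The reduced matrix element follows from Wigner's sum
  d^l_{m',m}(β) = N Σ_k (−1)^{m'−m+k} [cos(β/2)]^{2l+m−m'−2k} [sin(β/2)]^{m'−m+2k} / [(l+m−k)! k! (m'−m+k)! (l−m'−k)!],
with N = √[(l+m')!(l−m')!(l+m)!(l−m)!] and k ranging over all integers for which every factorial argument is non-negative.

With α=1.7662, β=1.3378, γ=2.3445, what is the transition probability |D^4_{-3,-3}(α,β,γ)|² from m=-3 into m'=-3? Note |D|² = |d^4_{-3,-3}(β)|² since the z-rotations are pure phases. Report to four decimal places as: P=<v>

P=0.2343

First d^4_{-3,-3}(β=1.3378), then the phase factors e^{-i(-3)α} and e^{-i(-3)γ}:
Half-angle: c=0.784504, s=0.620123. N=√(1·5040·1·5040)=5040.000000
k: max(0,(-3)−(-3))=0 … min(4+(-3),4−(-3))=1
  k=0: (−1)^0·5040.0000/(5040)·0.7845^8·0.6201^0 = +0.143470
  k=1: (−1)^1·5040.0000/(720)·0.7845^6·0.6201^2 = -0.627518
d^4_{-3,-3}(1.3378) = +0.143470 -0.627518 = -0.484048
|D^4_{-3,-3}|² = |d^4_{-3,-3}(β)|² = (-0.484048)² = 0.234302 (the z-rotation phases have unit modulus)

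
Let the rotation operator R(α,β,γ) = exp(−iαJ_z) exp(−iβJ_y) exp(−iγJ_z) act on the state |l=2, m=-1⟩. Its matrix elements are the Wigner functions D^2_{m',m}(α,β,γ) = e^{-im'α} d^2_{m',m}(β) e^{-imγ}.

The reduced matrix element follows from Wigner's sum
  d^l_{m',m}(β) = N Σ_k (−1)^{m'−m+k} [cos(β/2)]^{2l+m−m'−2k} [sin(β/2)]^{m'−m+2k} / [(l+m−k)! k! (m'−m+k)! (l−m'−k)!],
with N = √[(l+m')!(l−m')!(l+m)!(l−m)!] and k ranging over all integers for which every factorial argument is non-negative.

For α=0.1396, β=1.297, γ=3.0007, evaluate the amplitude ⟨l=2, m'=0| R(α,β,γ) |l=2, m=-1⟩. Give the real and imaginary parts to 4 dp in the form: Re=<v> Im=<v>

D^2_{0,-1}(0.1396,1.297,3.0007) = e^{-i·0·0.1396}·d^2_{0,-1}(1.297)·e^{-i·-1·3.0007}. Compute d first:
Half-angle: c=0.796991, s=0.603992. N=√(2·2·1·6)=4.898979
Admissible k: 0..1 (factorial args all ≥0)
  k=0: (−1)^1·4.8990/(2)·0.7970^3·0.6040^1 = -0.748973
  k=1: (−1)^2·4.8990/(2)·0.7970^1·0.6040^3 = +0.430152
d^2_{0,-1}(1.297) = -0.748973 +0.430152 = -0.318822
Phases: e^{-i·(0)·0.1396}=+1.000000+0.000000i, e^{-i·(-1)·3.0007}=-0.990091+0.140427i ⇒ D=+0.315662-0.044771i

Re=0.3157 Im=-0.0448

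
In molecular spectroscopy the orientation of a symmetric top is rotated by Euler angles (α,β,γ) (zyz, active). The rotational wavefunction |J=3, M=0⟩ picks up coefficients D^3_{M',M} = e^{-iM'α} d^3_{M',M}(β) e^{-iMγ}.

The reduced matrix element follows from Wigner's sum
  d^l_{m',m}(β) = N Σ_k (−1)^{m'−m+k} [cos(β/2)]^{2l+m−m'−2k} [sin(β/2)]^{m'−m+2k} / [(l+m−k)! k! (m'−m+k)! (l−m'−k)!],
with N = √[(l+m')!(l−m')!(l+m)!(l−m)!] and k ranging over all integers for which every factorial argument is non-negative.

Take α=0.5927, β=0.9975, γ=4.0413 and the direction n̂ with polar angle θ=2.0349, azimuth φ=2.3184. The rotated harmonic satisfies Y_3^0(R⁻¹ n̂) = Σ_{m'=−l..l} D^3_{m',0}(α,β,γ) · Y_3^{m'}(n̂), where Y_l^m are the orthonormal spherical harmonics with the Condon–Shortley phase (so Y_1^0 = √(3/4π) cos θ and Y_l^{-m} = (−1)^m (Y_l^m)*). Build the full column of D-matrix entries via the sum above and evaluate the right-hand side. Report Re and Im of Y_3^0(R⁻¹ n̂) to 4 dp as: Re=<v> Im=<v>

Re=0.3155 Im=0.0000

Need the full column D^3_{m',0} for m'=−3..3 at α=0.5927, β=0.9975, γ=4.0413.
cos(β/2)=0.878181, sin(β/2)=0.478328
d^3_{-3,0}: single k=3 term ⇒ +0.331471;  D = -0.068224+0.324374i
d^3_{-2,0}: k∈[2..3] ⇒ +0.745331 -0.221122 = +0.524208;  D = +0.197064+0.485757i
d^3_{-1,0}: k∈[1..3] ⇒ +0.865440 -0.770269 +0.076174 = +0.171346;  D = +0.142120+0.095714i
d^3_{0,0}: k∈[0..3] ⇒ +0.458675 -1.224703 +0.363341 -0.011977 = -0.414665;  D = -0.414665+0.000000i
d^3_{1,0}: k∈[0..2] ⇒ -0.865440 +0.770269 -0.076174 = -0.171346;  D = -0.142120+0.095714i
d^3_{2,0}: k∈[0..1] ⇒ +0.745331 -0.221122 = +0.524208;  D = +0.197064-0.485757i
d^3_{3,0}: single k=0 term ⇒ -0.331471;  D = +0.068224+0.324374i
Y_3^{m'}(θ=2.0349,φ=2.3184) and Σ D·Y over m':
  (-0.0682+0.3244i)·(+0.2335-0.1857i)  (+0.1971+0.4858i)·(+0.0276-0.3648i)  (+0.1421+0.0957i)·(-0.0004-0.0004i)  (-0.4147+0.0000i)·(+0.3338+0.0000i)  (-0.1421+0.0957i)·(+0.0004-0.0004i)  (+0.1971-0.4858i)·(+0.0276+0.3648i)  (+0.0682+0.3244i)·(-0.2335-0.1857i)
Y_3^0(R⁻¹ n̂) = +0.315460+0.000000i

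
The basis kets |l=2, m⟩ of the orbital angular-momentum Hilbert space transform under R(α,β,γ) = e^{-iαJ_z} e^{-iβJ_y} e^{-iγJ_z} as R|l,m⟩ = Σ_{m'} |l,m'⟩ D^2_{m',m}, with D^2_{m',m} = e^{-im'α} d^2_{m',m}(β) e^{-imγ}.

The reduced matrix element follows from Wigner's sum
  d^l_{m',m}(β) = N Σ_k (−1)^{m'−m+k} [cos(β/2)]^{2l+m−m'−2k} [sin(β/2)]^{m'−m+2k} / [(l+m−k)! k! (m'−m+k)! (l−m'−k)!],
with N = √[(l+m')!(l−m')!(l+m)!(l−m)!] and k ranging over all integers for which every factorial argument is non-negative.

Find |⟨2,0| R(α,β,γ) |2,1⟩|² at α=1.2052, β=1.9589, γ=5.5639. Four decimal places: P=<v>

First d^2_{0,1}(β=1.9589), then the phase factors e^{-i(0)α} and e^{-i(1)γ}:
With c≡cos(β/2)=0.557479 and s≡sin(β/2)=0.830191, N=[2·2·6·1]^{1/2}=4.898979
Admissible k: 1..2 (factorial args all ≥0)
  k=1: (−1)^0·4.8990/(2)·0.5575^3·0.8302^1 = +0.352322
  k=2: (−1)^1·4.8990/(2)·0.5575^1·0.8302^3 = -0.781337
d^2_{0,1}(1.9589) = +0.352322 -0.781337 = -0.429015
|D^2_{0,1}|² = |d^2_{0,1}(β)|² = (-0.429015)² = 0.184054 (the z-rotation phases have unit modulus)

P=0.1841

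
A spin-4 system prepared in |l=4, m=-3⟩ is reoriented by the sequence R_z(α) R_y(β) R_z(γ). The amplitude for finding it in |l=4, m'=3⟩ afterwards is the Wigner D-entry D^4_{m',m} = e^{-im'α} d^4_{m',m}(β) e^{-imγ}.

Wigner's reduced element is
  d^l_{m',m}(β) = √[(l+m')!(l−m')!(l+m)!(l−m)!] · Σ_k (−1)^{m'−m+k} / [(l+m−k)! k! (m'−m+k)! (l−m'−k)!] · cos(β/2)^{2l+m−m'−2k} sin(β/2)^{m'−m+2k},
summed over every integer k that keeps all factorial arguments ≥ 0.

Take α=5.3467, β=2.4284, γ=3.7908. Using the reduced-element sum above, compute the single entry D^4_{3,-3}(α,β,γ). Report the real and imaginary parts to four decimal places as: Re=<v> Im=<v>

Split into d^4_{3,-3}(β=2.4284) × two z-phases.
With c≡cos(β/2)=0.349087 and s≡sin(β/2)=0.937090, N=[5040·1·1·5040]^{1/2}=5040.000000
k: max(0,(-3)−(3))=0 … min(4+(-3),4−(3))=1
  k=0: (−1)^6·5040.0000/(720)·0.3491^2·0.9371^6 = +0.577635
  k=1: (−1)^7·5040.0000/(5040)·0.3491^0·0.9371^8 = -0.594637
d^4_{3,-3}(2.4284) = +0.577635 -0.594637 = -0.017002
D = (-0.945348+0.326064i)·(-0.017002)·(+0.367971-0.929837i) = +0.000760-0.016985i

Re=0.0008 Im=-0.0170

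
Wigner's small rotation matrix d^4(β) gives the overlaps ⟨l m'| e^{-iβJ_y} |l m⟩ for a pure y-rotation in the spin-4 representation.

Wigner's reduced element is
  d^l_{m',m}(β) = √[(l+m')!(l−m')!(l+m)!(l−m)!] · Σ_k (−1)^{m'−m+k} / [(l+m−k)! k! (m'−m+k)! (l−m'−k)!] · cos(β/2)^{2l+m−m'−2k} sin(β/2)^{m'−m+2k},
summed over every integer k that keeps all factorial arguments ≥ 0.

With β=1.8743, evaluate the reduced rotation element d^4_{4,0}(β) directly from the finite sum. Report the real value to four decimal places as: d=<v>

d=0.4337

d^4_{4,0}(β=1.8743) via Wigner's sum:
c=cos(1.8743/2)=0.592087, s=sin(1.8743/2)=0.805874; N=√[40320·1·24·24]=4819.161753
k∈{0} keeps every argument non-negative
  k=0: (−1)^4·4819.1618/(576)·0.5921^4·0.8059^4 = +0.433671
d^4_{4,0}(1.8743) = +0.433671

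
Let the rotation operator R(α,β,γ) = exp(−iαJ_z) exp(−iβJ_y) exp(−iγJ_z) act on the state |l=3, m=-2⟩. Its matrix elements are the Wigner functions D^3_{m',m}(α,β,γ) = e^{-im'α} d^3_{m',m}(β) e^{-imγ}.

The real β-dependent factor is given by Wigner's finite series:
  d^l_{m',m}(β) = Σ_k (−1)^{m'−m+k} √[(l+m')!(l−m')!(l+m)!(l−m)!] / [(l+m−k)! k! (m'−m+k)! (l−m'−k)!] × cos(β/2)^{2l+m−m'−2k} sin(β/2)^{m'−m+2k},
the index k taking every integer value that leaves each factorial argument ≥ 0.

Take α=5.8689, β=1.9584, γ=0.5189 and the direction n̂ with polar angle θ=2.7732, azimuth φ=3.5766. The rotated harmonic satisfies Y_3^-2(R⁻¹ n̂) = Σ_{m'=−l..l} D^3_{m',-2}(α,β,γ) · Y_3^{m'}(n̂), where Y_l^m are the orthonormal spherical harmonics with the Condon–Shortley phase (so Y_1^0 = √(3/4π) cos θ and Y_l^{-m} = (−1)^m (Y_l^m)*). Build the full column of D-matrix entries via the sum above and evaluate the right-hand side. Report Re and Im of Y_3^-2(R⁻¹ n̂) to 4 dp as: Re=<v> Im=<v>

Re=-0.0026 Im=0.1329

Need the full column D^3_{m',-2} for m'=−3..3 at α=5.8689, β=1.9584, γ=0.5189.
cos(β/2)=0.557687, sin(β/2)=0.830051
d^3_{-3,-2}: single k=1 term ⇒ +0.109681;  D = +0.107383-0.022334i
d^3_{-2,-2}: k∈[0..1] ⇒ +0.030084 -0.333228 = -0.303144;  D = -0.296532-0.062965i
d^3_{-1,-2}: k∈[0..1] ⇒ -0.141598 +0.627359 = +0.485761;  D = +0.394356+0.283632i
d^3_{0,-2}: k∈[0..1] ⇒ +0.365033 -0.808652 = -0.443619;  D = -0.225410-0.382084i
d^3_{1,-2}: k∈[0..1] ⇒ -0.627359 +0.694889 = +0.067530;  D = +0.007998+0.067055i
d^3_{2,-2}: k∈[0..1] ⇒ +0.738195 -0.327062 = +0.411132;  D = -0.119758+0.393304i
d^3_{3,-2}: single k=0 term ⇒ -0.538259;  D = +0.350798-0.408244i
Y_3^{m'}(θ=2.7732,φ=3.5766) and Σ D·Y over m':
  (+0.1074-0.0223i)·(-0.0051+0.0188i)  (-0.2965-0.0630i)·(-0.0797+0.0945i)  (+0.3944+0.2836i)·(-0.3537+0.1644i)  (-0.2254-0.3821i)·(-0.4705+0.0000i)  (+0.0080+0.0671i)·(+0.3537+0.1644i)  (-0.1198+0.3933i)·(-0.0797-0.0945i)  (+0.3508-0.4082i)·(+0.0051+0.0188i)
Y_3^-2(R⁻¹ n̂) = -0.002601+0.132909i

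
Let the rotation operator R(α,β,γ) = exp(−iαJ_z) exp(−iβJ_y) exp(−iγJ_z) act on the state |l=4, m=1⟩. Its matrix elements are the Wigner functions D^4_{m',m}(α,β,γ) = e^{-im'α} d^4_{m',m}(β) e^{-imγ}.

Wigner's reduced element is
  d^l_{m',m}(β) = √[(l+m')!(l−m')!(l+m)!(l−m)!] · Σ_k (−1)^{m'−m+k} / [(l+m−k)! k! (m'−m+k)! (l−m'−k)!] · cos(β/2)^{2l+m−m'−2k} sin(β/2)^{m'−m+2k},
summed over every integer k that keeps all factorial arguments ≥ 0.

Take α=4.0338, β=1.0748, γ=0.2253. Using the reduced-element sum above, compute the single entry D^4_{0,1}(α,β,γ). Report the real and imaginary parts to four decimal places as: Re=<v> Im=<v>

Split into d^4_{0,1}(β=1.0748) × two z-phases.
Half-angle: c=0.859043, s=0.511904. N=√(24·24·120·6)=643.987578
k: max(0,(1)−(0))=1 … min(4+(1),4−(0))=4
  k=1: (−1)^0·643.9876/(144)·0.8590^7·0.5119^1 = +0.790326
  k=2: (−1)^1·643.9876/(24)·0.8590^5·0.5119^3 = -1.683859
  k=3: (−1)^2·643.9876/(24)·0.8590^3·0.5119^5 = +0.597935
  k=4: (−1)^3·643.9876/(144)·0.8590^1·0.5119^7 = -0.035388
d^4_{0,1}(1.0748) = +0.790326 -1.683859 +0.597935 -0.035388 = -0.330986
Attach z-rotation phases: D = e^{-i(0)(4.0338)}·(-0.330986)·e^{-i(1)(0.2253)} = -0.322621+0.073942i

Re=-0.3226 Im=0.0739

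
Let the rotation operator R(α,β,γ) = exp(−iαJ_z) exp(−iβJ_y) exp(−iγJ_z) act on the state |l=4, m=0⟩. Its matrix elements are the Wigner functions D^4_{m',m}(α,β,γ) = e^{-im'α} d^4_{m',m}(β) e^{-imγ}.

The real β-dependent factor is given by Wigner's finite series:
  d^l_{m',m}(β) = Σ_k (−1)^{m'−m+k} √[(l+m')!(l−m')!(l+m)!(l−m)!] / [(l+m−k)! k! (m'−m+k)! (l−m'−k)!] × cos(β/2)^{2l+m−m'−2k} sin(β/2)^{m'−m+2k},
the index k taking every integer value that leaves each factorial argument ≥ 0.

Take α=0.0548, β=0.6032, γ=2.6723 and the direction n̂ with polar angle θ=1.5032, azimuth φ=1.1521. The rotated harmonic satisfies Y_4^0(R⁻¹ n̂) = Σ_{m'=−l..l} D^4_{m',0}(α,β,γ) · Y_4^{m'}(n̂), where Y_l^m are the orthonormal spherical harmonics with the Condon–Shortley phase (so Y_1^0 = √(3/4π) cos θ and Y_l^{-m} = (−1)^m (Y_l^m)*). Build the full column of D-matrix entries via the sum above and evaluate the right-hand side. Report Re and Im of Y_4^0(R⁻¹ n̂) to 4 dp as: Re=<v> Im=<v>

Need the full column D^4_{m',0} for m'=−4..4 at α=0.0548, β=0.6032, γ=2.6723.
cos(β/2)=0.954862, sin(β/2)=0.297048
d^4_{-4,0}: single k=4 term ⇒ +0.054153;  D = +0.052857+0.011775i
d^4_{-3,0}: k∈[3..4] ⇒ +0.246178 -0.023824 = +0.222354;  D = +0.219356+0.036391i
d^4_{-2,0}: k∈[2..4] ⇒ +0.634484 -0.163743 +0.005942 = +0.476683;  D = +0.473823+0.052140i
d^4_{-1,0}: k∈[1..4] ⇒ +0.961452 -0.558280 +0.054029 -0.000871 = +0.456330;  D = +0.455645+0.024994i
d^4_{0,0}: k∈[0..4] ⇒ +0.691077 -1.070087 +0.233010 -0.010022 +0.000061 = -0.155962;  D = -0.155962+0.000000i
d^4_{1,0}: k∈[0..3] ⇒ -0.961452 +0.558280 -0.054029 +0.000871 = -0.456330;  D = -0.455645+0.024994i
d^4_{2,0}: k∈[0..2] ⇒ +0.634484 -0.163743 +0.005942 = +0.476683;  D = +0.473823-0.052140i
d^4_{3,0}: k∈[0..1] ⇒ -0.246178 +0.023824 = -0.222354;  D = -0.219356+0.036391i
d^4_{4,0}: single k=0 term ⇒ +0.054153;  D = +0.052857-0.011775i
Y_4^{m'}(θ=1.5032,φ=1.1521) and Σ D·Y over m':
  (+0.0529+0.0118i)·(-0.0455+0.4361i)  (+0.2194+0.0364i)·(-0.0798+0.0260i)  (+0.4738+0.0521i)·(+0.2158+0.2395i)  (+0.4556+0.0250i)·(-0.0385+0.0865i)  (-0.1560+0.0000i)·(+0.3030+0.0000i)  (-0.4556+0.0250i)·(+0.0385+0.0865i)  (+0.4738-0.0521i)·(+0.2158-0.2395i)  (-0.2194+0.0364i)·(+0.0798+0.0260i)  (+0.0529-0.0118i)·(-0.0455-0.4361i)
Y_4^0(R⁻¹ n̂) = +0.040886-0.000000i

Re=0.0409 Im=0.0000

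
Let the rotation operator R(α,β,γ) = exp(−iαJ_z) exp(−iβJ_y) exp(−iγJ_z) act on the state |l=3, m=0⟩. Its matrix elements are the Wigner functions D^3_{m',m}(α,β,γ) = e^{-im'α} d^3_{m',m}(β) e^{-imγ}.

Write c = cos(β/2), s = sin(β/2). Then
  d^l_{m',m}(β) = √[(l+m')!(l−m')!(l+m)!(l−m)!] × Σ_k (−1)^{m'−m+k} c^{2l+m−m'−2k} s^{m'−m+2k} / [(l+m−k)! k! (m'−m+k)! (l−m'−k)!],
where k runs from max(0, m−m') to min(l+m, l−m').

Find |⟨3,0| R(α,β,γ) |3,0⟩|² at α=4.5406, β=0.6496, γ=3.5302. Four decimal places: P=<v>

P=0.0046

Split into d^3_{0,0}(β=0.6496) × two z-phases.
Half-angle: c=0.947715, s=0.319119. N=√(6·6·6·6)=36.000000
k∈{0,1,2,3} keeps every argument non-negative
  k=0: (−1)^0·36.0000/(36)·0.9477^6·0.3191^0 = +0.724545
  k=1: (−1)^1·36.0000/(4)·0.9477^4·0.3191^2 = -0.739365
  k=2: (−1)^2·36.0000/(4)·0.9477^2·0.3191^4 = +0.083832
  k=3: (−1)^3·36.0000/(36)·0.9477^0·0.3191^6 = -0.001056
d^3_{0,0}(0.6496) = +0.724545 -0.739365 +0.083832 -0.001056 = +0.067956
|D^3_{0,0}|² = |d^3_{0,0}(β)|² = (+0.067956)² = 0.004618 (the z-rotation phases have unit modulus)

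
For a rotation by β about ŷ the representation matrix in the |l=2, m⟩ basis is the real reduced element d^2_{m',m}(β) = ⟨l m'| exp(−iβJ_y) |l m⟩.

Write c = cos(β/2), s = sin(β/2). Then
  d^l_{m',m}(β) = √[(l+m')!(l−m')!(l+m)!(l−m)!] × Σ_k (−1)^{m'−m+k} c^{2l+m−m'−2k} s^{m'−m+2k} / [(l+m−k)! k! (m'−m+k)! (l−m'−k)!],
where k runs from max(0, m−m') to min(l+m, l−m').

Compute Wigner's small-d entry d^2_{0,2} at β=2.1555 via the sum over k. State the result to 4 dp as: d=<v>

d^2_{0,2}(β=2.1555) via Wigner's sum:
Half-angle: c=0.473312, s=0.880895. N=√(2·2·24·1)=9.797959
Admissible k: 2..2 (factorial args all ≥0)
  k=2: (−1)^0·9.7980/(4)·0.4733^2·0.8809^2 = +0.425812
d^2_{0,2}(2.1555) = +0.425812

d=0.4258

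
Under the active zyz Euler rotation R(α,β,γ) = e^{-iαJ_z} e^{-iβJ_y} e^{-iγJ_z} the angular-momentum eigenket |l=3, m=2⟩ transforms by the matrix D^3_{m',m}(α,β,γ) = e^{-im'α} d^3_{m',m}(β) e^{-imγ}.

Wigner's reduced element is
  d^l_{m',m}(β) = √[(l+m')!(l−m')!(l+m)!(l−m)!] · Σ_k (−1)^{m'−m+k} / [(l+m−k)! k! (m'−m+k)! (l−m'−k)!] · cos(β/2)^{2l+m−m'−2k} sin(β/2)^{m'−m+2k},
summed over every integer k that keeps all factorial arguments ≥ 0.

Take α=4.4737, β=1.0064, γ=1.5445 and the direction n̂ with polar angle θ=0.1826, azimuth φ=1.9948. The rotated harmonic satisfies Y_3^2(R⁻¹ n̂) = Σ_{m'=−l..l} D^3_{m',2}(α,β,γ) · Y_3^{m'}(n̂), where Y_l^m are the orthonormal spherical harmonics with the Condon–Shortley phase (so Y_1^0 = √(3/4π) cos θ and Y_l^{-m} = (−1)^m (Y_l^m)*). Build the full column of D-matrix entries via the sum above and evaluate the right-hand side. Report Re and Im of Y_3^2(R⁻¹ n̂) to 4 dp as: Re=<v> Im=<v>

Need the full column D^3_{m',2} for m'=−3..3 at α=4.4737, β=1.0064, γ=1.5445.
cos(β/2)=0.876044, sin(β/2)=0.482231
d^3_{-3,2}: single k=5 term ⇒ +0.055960;  D = -0.034463-0.044089i
d^3_{-2,2}: k∈[4..5] ⇒ +0.207512 -0.012576 = +0.194936;  D = +0.177612-0.080338i
d^3_{-1,2}: k∈[3..4] ⇒ +0.476841 -0.072244 = +0.404597;  D = +0.074860+0.397611i
d^3_{0,2}: k∈[2..3] ⇒ +0.750196 -0.227318 = +0.522878;  D = -0.522155-0.027487i
d^3_{1,2}: k∈[1..2] ⇒ +0.786837 -0.476841 = +0.309996;  D = +0.089025-0.296938i
d^3_{2,2}: k∈[0..1] ⇒ +0.452017 -0.684833 = -0.232815;  D = -0.200878-0.117690i
d^3_{3,2}: single k=0 term ⇒ -0.609481;  D = +0.423695-0.438121i
Y_3^{m'}(θ=0.1826,φ=1.9948) and Σ D·Y over m':
  (-0.0345-0.0441i)·(+0.0024+0.0007i)  (+0.1776-0.0803i)·(-0.0219+0.0249i)  (+0.0749+0.3976i)·(-0.0926-0.2051i)  (-0.5222-0.0275i)·(+0.6734+0.0000i)  (+0.0890-0.2969i)·(+0.0926-0.2051i)  (-0.2009-0.1177i)·(-0.0219-0.0249i)  (+0.4237-0.4381i)·(-0.0024+0.0007i)
Y_3^2(R⁻¹ n̂) = -0.330836-0.101467i

Re=-0.3308 Im=-0.1015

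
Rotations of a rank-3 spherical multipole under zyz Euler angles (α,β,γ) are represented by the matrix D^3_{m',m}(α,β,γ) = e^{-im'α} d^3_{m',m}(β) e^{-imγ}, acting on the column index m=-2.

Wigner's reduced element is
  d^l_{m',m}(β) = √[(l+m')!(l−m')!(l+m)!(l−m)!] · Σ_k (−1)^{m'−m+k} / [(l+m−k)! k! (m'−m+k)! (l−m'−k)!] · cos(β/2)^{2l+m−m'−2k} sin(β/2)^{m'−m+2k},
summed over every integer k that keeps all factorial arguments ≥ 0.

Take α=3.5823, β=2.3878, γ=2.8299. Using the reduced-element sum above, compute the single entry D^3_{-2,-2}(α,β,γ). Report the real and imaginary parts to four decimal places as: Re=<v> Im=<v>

Split into d^3_{-2,-2}(β=2.3878) × two z-phases.
With c≡cos(β/2)=0.368036 and s≡sin(β/2)=0.929811, N=[1·120·1·120]^{1/2}=120.000000
The bounds max(0,m−m')=0 and min(l+m,l−m')=1 give 2 terms
  k=0: (−1)^0·120.0000/(120)·0.3680^6·0.9298^0 = +0.002485
  k=1: (−1)^1·120.0000/(24)·0.3680^4·0.9298^2 = -0.079309
d^3_{-2,-2}(2.3878) = +0.002485 -0.079309 = -0.076824
Phases: e^{-i·(-2)·3.5823}=+0.636060+0.771639i, e^{-i·(-2)·2.8299}=+0.811907-0.583787i ⇒ D=-0.074281-0.019604i

Re=-0.0743 Im=-0.0196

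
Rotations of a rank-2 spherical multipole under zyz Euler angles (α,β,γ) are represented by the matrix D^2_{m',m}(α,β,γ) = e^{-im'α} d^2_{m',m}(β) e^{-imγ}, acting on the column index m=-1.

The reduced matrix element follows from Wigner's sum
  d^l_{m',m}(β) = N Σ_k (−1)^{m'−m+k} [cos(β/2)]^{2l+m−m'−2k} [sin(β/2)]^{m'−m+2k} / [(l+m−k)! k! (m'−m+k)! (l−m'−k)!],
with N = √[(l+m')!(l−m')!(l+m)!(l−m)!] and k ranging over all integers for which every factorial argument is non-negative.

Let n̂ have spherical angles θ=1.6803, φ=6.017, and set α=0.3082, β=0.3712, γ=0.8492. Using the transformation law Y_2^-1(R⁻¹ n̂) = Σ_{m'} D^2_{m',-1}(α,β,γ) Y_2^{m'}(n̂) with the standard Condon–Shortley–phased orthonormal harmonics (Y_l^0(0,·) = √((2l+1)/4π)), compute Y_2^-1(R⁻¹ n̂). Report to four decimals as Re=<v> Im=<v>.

Need the full column D^2_{m',-1} for m'=−2..2 at α=0.3082, β=0.3712, γ=0.8492.
cos(β/2)=0.982826, sin(β/2)=0.184536
d^2_{-2,-1}: single k=1 term ⇒ +0.350382;  D = +0.036791+0.348445i
d^2_{-1,-1}: k∈[0..1] ⇒ +0.933052 -0.098682 = +0.834370;  D = +0.335185+0.764085i
d^2_{0,-1}: k∈[0..1] ⇒ -0.429128 +0.015129 = -0.413999;  D = -0.273481-0.310811i
d^2_{1,-1}: k∈[0..1] ⇒ +0.098682 -0.001160 = +0.097522;  D = +0.083596+0.050223i
d^2_{2,-1}: single k=0 term ⇒ -0.012352;  D = -0.012019-0.002850i
Y_2^{m'}(θ=1.6803,φ=6.017) and Σ D·Y over m':
  (+0.0368+0.3484i)·(+0.3288+0.1937i)  (+0.3352+0.7641i)·(-0.0810-0.0221i)  (-0.2735-0.3108i)·(-0.3041+0.0000i)  (+0.0836+0.0502i)·(+0.0810-0.0221i)  (-0.0120-0.0028i)·(+0.3288-0.1937i)
Y_2^-1(R⁻¹ n̂) = +0.020862+0.150572i

Re=0.0209 Im=0.1506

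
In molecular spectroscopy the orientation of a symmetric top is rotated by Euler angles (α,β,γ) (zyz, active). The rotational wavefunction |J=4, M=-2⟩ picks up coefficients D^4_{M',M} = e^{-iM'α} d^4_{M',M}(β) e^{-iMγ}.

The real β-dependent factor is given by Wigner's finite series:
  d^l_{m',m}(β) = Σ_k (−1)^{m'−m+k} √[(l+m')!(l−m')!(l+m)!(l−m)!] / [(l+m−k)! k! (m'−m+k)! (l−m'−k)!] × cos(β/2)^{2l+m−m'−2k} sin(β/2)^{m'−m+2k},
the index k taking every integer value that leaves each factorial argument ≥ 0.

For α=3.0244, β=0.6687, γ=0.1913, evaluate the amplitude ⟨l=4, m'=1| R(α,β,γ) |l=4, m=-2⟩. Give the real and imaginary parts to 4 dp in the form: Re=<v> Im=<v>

Re=0.2716 Im=0.1483

First d^4_{1,-2}(β=0.6687), then the phase factors e^{-i(1)α} and e^{-i(-2)γ}:
c=cos(0.6687/2)=0.944624, s=sin(0.6687/2)=0.328155; N=√[120·6·2·720]=1018.233765
The bounds max(0,m−m')=0 and min(l+m,l−m')=2 give 3 terms
  k=0: (−1)^3·1018.2338/(72)·0.9446^5·0.3282^3 = -0.375878
  k=1: (−1)^4·1018.2338/(48)·0.9446^3·0.3282^5 = +0.068042
  k=2: (−1)^5·1018.2338/(240)·0.9446^1·0.3282^7 = -0.001642
d^4_{1,-2}(0.6687) = -0.375878 +0.068042 -0.001642 = -0.309478
Attach z-rotation phases: D = e^{-i(1)(3.0244)}·(-0.309478)·e^{-i(-2)(0.1913)} = +0.271624+0.148316i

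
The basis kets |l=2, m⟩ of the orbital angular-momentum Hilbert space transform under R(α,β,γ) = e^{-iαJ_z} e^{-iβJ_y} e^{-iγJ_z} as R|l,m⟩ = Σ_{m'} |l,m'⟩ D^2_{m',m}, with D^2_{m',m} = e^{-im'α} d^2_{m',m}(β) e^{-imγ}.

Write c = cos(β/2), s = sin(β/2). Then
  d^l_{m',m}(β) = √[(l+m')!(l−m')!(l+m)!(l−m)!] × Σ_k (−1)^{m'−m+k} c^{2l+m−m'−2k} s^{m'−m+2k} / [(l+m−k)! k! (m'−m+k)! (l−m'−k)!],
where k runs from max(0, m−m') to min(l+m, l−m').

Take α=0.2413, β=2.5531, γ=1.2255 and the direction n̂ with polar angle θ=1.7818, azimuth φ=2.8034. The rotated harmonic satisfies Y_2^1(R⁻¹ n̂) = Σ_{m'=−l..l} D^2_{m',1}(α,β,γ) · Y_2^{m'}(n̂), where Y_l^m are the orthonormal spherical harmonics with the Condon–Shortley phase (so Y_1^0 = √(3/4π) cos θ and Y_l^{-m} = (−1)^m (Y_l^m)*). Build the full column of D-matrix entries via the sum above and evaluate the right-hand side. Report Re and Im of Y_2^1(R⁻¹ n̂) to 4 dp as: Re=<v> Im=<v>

Re=0.1673 Im=-0.1230

Need the full column D^2_{m',1} for m'=−2..2 at α=0.2413, β=2.5531, γ=1.2255.
cos(β/2)=0.290019, sin(β/2)=0.957021
d^2_{-2,1}: single k=3 term ⇒ +0.508417;  D = +0.374454-0.343907i
d^2_{-1,1}: k∈[2..3] ⇒ +0.231109 -0.838853 = -0.607744;  D = -0.336405+0.506148i
d^2_{0,1}: k∈[1..2] ⇒ +0.057184 -0.622681 = -0.565497;  D = -0.191407+0.532119i
d^2_{1,1}: k∈[0..1] ⇒ +0.007075 -0.231109 = -0.224034;  D = -0.023257+0.222824i
d^2_{2,1}: single k=0 term ⇒ -0.046691;  D = +0.006391+0.046251i
Y_2^{m'}(θ=1.7818,φ=2.8034) and Σ D·Y over m':
  (+0.3745-0.3439i)·(+0.2880+0.2312i)  (-0.3364+0.5061i)·(+0.1493+0.0525i)  (-0.1914+0.5321i)·(-0.2739+0.0000i)  (-0.0233+0.2228i)·(-0.1493+0.0525i)  (+0.0064+0.0463i)·(+0.2880-0.2312i)
Y_2^1(R⁻¹ n̂) = +0.167312-0.122970i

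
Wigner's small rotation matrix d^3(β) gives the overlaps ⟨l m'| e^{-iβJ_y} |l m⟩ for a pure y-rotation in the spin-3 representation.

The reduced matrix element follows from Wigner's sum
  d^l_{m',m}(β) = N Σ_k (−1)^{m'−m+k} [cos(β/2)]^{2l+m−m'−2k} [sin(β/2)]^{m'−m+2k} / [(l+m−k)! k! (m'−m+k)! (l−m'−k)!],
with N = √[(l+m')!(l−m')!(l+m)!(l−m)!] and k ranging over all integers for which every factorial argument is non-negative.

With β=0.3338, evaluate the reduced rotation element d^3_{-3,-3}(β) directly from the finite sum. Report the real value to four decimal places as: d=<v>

d^3_{-3,-3}(β=0.3338) via Wigner's sum:
Half-angle: c=0.986104, s=0.166126. N=√(1·720·1·720)=720.000000
k∈{0} keeps every argument non-negative
  k=0: (−1)^0·720.0000/(720)·0.9861^6·0.1661^0 = +0.919470
d^3_{-3,-3}(0.3338) = +0.919470

d=0.9195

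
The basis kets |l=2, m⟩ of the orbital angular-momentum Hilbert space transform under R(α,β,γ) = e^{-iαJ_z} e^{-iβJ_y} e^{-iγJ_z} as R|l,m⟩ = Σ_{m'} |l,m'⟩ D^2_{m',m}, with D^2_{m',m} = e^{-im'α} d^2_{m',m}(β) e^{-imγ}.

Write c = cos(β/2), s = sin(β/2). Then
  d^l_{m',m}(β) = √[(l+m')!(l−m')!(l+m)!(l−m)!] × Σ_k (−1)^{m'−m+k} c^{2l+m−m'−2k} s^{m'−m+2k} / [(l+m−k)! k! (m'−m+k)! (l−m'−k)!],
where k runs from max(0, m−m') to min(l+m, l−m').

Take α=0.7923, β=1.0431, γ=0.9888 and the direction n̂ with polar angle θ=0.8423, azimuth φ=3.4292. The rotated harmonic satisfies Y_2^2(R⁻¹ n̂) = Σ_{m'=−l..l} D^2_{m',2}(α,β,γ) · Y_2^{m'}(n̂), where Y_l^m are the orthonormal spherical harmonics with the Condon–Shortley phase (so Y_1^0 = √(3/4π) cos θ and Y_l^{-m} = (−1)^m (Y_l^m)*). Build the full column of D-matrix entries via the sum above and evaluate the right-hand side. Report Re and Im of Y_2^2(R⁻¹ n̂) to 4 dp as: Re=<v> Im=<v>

Re=-0.3365 Im=-0.1441

Need the full column D^2_{m',2} for m'=−2..2 at α=0.7923, β=1.0431, γ=0.9888.
cos(β/2)=0.867048, sin(β/2)=0.498225
d^2_{-2,2}: single k=4 term ⇒ +0.061617;  D = +0.056920-0.023597i
d^2_{-1,2}: single k=3 term ⇒ +0.214461;  D = +0.080642-0.198722i
d^2_{0,2}: single k=2 term ⇒ +0.457101;  D = -0.180864-0.419797i
d^2_{1,2}: single k=1 term ⇒ +0.649508;  D = -0.605156-0.235897i
d^2_{2,2}: single k=0 term ⇒ +0.565161;  D = -0.515903+0.230764i
Y_2^{m'}(θ=0.8423,φ=3.4292) and Σ D·Y over m':
  (+0.0569-0.0236i)·(+0.1805-0.1170i)  (+0.0806-0.1987i)·(-0.3680+0.1089i)  (-0.1809-0.4198i)·(+0.1040+0.0000i)  (-0.6052-0.2359i)·(+0.3680+0.1089i)  (-0.5159+0.2308i)·(+0.1805+0.1170i)
Y_2^2(R⁻¹ n̂) = -0.336462-0.144063i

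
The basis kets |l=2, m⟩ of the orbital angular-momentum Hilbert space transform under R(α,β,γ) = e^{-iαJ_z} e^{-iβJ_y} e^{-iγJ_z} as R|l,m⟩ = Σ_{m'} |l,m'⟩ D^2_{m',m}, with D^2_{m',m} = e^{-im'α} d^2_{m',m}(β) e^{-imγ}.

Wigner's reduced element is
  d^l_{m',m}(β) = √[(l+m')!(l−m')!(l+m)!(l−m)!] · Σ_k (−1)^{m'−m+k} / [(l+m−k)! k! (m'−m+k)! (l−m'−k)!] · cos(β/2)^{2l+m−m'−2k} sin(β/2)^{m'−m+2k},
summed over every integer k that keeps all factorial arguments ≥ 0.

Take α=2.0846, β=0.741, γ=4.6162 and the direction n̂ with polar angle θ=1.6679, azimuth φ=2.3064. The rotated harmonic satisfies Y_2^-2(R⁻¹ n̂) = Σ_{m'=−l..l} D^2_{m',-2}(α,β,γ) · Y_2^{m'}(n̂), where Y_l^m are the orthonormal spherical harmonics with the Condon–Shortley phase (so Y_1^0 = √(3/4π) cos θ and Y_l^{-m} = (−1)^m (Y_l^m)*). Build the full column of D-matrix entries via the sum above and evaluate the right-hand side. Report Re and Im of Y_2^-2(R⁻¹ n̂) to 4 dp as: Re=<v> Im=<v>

Re=-0.1883 Im=0.1714

Need the full column D^2_{m',-2} for m'=−2..2 at α=2.0846, β=0.741, γ=4.6162.
cos(β/2)=0.932146, sin(β/2)=0.362082
d^2_{-2,-2}: single k=0 term ⇒ +0.754982;  D = +0.506599+0.559782i
d^2_{-1,-2}: single k=0 term ⇒ -0.586528;  D = -0.185296+0.556490i
d^2_{0,-2}: single k=0 term ⇒ +0.279034;  D = -0.273886+0.053349i
d^2_{1,-2}: single k=0 term ⇒ -0.088498;  D = -0.057429-0.067333i
d^2_{2,-2}: single k=0 term ⇒ +0.017188;  D = +0.005907-0.016141i
Y_2^{m'}(θ=1.6679,φ=2.3064) and Σ D·Y over m':
  (+0.5066+0.5598i)·(-0.0380+0.3807i)  (-0.1853+0.5565i)·(+0.0500+0.0553i)  (-0.2739+0.0533i)·(-0.3065+0.0000i)  (-0.0574-0.0673i)·(-0.0500+0.0553i)  (+0.0059-0.0161i)·(-0.0380-0.3807i)
Y_2^-2(R⁻¹ n̂) = -0.188266+0.171393i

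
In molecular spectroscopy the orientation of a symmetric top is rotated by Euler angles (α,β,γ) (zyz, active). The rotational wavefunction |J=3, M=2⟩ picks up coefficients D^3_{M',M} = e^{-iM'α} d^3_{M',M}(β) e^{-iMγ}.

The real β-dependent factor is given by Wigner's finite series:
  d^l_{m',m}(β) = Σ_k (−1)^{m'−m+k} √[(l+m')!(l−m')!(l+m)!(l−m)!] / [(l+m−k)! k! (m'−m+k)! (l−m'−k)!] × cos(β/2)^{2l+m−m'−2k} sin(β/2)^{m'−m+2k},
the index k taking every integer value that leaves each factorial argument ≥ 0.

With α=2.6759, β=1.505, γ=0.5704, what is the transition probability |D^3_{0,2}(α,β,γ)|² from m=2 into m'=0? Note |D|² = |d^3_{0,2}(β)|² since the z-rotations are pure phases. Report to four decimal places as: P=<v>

P=0.0080

D^3_{0,2}(2.6759,1.505,0.5704) = e^{-i·0·2.6759}·d^3_{0,2}(1.505)·e^{-i·2·0.5704}. Compute d first:
c=cos(1.505/2)=0.729982, s=sin(1.505/2)=0.683466; N=√[6·6·120·1]=65.726707
The bounds max(0,m−m')=2 and min(l+m,l−m')=3 give 2 terms
  k=2: (−1)^0·65.7267/(12)·0.7300^4·0.6835^2 = +0.726514
  k=3: (−1)^1·65.7267/(12)·0.7300^2·0.6835^4 = -0.636873
d^3_{0,2}(1.505) = +0.726514 -0.636873 = +0.089641
|D^3_{0,2}|² = |d^3_{0,2}(β)|² = (+0.089641)² = 0.008036 (the z-rotation phases have unit modulus)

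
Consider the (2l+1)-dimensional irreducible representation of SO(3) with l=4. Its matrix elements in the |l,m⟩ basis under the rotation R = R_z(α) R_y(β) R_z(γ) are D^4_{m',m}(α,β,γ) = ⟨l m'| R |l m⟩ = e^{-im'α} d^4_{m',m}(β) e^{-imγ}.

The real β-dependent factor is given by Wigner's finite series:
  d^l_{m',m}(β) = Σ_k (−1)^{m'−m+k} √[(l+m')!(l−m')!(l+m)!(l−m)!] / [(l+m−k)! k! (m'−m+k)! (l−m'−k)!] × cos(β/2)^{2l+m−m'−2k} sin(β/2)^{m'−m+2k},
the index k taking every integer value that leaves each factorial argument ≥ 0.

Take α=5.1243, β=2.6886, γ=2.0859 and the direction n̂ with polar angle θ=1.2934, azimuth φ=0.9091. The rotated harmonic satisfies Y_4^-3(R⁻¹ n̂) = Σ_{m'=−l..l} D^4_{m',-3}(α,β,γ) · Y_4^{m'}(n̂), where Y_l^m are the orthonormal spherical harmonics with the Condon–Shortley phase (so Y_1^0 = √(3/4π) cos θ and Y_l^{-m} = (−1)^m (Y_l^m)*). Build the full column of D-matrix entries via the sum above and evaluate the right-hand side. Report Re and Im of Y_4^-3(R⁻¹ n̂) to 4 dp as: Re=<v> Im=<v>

Need the full column D^4_{m',-3} for m'=−4..4 at α=5.1243, β=2.6886, γ=2.0859.
cos(β/2)=0.224565, sin(β/2)=0.974459
d^4_{-4,-3}: single k=1 term ⇒ +0.000079;  D = -0.000004+0.000079i
d^4_{-3,-3}: k∈[0..1] ⇒ +0.000006 -0.000852 = -0.000846;  D = +0.000792-0.000298i
d^4_{-2,-3}: k∈[0..1] ⇒ -0.000105 +0.005932 = +0.005827;  D = -0.004066-0.004173i
d^4_{-1,-3}: k∈[0..1] ⇒ +0.000967 -0.030335 = -0.029368;  D = -0.011068+0.027203i
d^4_{0,-3}: k∈[0..1] ⇒ -0.006253 +0.117735 = +0.111483;  D = +0.111447-0.002841i
d^4_{1,-3}: k∈[0..1] ⇒ +0.030335 -0.342717 = -0.312382;  D = -0.132319-0.282974i
d^4_{2,-3}: k∈[0..1] ⇒ -0.111694 +0.701053 = +0.589360;  D = -0.389274+0.442505i
d^4_{3,-3}: k∈[0..1] ⇒ +0.302248 -0.813035 = -0.510787;  D = +0.486506+0.155615i
d^4_{4,-3}: single k=0 term ⇒ -0.529947;  D = +0.054136+0.527174i
Y_4^{m'}(θ=1.2934,φ=0.9091) and Σ D·Y over m':
  (-0.0000+0.0001i)·(-0.3332+0.1798i)  (+0.0008-0.0003i)·(-0.2791-0.1228i)  (-0.0041-0.0042i)·(+0.0360+0.1425i)  (-0.0111+0.0272i)·(-0.1895+0.2433i)  (+0.1114-0.0028i)·(+0.1002+0.0000i)  (-0.1323-0.2830i)·(+0.1895+0.2433i)  (-0.3893+0.4425i)·(+0.0360-0.1425i)  (+0.4865+0.1556i)·(+0.2791-0.1228i)  (+0.0541+0.5272i)·(-0.3332-0.1798i)
Y_4^-3(R⁻¹ n̂) = +0.331307-0.225000i

Re=0.3313 Im=-0.2250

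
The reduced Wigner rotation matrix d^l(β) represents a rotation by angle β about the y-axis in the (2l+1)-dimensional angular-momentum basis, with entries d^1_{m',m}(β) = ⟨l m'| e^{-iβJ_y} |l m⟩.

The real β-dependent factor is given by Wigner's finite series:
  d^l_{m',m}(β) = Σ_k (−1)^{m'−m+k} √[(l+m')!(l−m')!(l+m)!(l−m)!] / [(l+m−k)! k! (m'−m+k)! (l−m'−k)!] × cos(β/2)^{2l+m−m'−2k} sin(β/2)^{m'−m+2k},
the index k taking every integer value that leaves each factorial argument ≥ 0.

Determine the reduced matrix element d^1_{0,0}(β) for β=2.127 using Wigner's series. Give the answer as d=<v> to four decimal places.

d^1_{0,0}(β=2.127) via Wigner's sum:
Half-angle: c=0.485816, s=0.874061. N=√(1·1·1·1)=1.000000
Admissible k: 0..1 (factorial args all ≥0)
  k=0: (−1)^0·1.0000/(1)·0.4858^2·0.8741^0 = +0.236017
  k=1: (−1)^1·1.0000/(1)·0.4858^0·0.8741^2 = -0.763983
d^1_{0,0}(2.127) = +0.236017 -0.763983 = -0.527966

d=-0.5280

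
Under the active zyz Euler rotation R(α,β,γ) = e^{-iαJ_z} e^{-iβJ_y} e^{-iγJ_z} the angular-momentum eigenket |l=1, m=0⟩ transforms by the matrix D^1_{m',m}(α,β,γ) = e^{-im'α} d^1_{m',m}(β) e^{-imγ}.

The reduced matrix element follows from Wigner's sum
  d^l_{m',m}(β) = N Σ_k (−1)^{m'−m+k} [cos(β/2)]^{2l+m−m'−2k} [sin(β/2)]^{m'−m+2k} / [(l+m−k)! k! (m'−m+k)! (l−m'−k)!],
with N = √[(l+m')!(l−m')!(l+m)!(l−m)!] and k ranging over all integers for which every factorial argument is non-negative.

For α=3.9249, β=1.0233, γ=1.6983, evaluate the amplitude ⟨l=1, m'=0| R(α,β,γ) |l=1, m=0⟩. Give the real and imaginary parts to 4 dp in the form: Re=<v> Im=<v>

First d^1_{0,0}(β=1.0233), then the phase factors e^{-i(0)α} and e^{-i(0)γ}:
With c≡cos(β/2)=0.871938 and s≡sin(β/2)=0.489617, N=[1·1·1·1]^{1/2}=1.000000
k: max(0,(0)−(0))=0 … min(1+(0),1−(0))=1
  k=0: (−1)^0·1.0000/(1)·0.8719^2·0.4896^0 = +0.760276
  k=1: (−1)^1·1.0000/(1)·0.8719^0·0.4896^2 = -0.239724
d^1_{0,0}(1.0233) = +0.760276 -0.239724 = +0.520551
D = (+1.000000+0.000000i)·(+0.520551)·(+1.000000+0.000000i) = +0.520551+0.000000i

Re=0.5206 Im=0.0000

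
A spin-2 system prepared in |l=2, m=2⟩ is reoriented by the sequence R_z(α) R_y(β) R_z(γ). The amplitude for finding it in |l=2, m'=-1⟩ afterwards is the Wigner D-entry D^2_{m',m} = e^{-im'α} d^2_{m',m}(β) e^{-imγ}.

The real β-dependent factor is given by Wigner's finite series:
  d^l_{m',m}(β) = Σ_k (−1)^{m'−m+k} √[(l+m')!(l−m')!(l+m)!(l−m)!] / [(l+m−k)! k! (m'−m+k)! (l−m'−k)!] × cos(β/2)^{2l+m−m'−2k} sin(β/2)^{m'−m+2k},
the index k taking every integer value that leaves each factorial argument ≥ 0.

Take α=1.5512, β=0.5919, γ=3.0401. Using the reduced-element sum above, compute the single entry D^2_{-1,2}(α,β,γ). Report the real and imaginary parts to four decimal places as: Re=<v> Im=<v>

Split into d^2_{-1,2}(β=0.5919) × two z-phases.
With c≡cos(β/2)=0.956526 and s≡sin(β/2)=0.291649, N=[1·6·24·1]^{1/2}=12.000000
k∈{3} keeps every argument non-negative
  k=3: (−1)^0·12.0000/(6)·0.9565^1·0.2916^3 = +0.047458
d^2_{-1,2}(0.5919) = +0.047458
Phases: e^{-i·(-1)·1.5512}=+0.019595+0.999808i, e^{-i·(2)·3.0401}=+0.979469+0.201594i ⇒ D=-0.008655+0.046662i

Re=-0.0087 Im=0.0467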